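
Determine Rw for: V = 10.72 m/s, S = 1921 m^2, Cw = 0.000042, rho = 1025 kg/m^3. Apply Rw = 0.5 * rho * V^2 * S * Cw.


Formula: Rw = 0.5 * rho * V^2 * S * Cw
Step 1 — V^2 = 10.72^2 = 114.9184
Step 2 — 0.5 * rho * V^2 = 0.5 * 1025 * 114.9184 = 58895.68
Step 3 — Rw = 58895.68 * 1921 * 0.000042 ≈ 4751.8 N (5 s.f.)

4751.8 N


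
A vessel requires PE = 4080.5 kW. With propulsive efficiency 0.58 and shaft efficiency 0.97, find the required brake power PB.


Formula: PB = PE / (eta_D * eta_S)
Step 1 — combined efficiency = eta_D * eta_S = 0.58 * 0.97 = 0.5626
Step 2 — PB = 4080.5 / 0.5626 ≈ 7252.9 kW (5 s.f.)

7252.9 kW


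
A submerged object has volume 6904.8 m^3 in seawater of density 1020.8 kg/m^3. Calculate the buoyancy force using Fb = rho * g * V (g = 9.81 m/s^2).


Formula: Fb = rho * g * V
Substituting: Fb = 1020.8 * 9.81 * 6904.8
Intermediate: 1020.8 * 9.81 = 10014.048
Result: Fb = 10014.048 * 6904.8 ≈ 69145000 N (5 s.f.)

69145000 N


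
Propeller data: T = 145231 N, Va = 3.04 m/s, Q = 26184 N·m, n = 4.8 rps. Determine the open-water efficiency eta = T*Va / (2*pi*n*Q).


Formula: eta = T * Va / (2 * pi * n * Q)
Step 1 — numerator = T * Va = 145231 * 3.04 = 441502.24
Step 2 — 2 * pi * n = 2 * pi * 4.8 = 30.159289
Step 3 — denominator = 30.159289 * 26184 = 789690.82
Step 4 — eta = 441502.24 / 789690.82 ≈ 0.55908 (5 s.f.)

0.55908


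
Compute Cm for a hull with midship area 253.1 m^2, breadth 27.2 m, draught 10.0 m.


Formula: Cm = Am / (B * T)
Step 1 — B * T = 27.2 * 10.0 = 272.0 m^2
Step 2 — Cm = 253.1 / 272.0 ≈ 0.93051 (5 s.f.)

0.93051


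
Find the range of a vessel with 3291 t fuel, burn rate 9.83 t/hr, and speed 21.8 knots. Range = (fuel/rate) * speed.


Formula: endurance = fuel / rate; range = endurance * speed
Step 1 — endurance = 3291 / 9.83 = 334.7915 hours
Step 2 — range = 334.7915 * 21.8 ≈ 7298.5 nautical miles (5 s.f.)

7298.5 NM


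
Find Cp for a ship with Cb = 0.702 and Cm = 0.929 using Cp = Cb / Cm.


Formula: Cp = Cb / Cm
Substituting: Cp = 0.702 / 0.929
Result: Cp ≈ 0.75565 (5 s.f.)

0.75565


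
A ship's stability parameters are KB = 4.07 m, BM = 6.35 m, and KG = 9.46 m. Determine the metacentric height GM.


Formula: GM = KB + BM - KG
Step 1 — KM = KB + BM = 4.07 + 6.35 = 10.42 m
Step 2 — GM = KM - KG = 10.42 - 9.46 = 0.96 m

0.96 m


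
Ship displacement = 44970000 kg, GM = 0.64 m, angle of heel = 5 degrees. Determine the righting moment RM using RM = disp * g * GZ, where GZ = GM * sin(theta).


Formula: GZ = GM * sin(theta); RM = disp * g * GZ
Step 1 — GZ = 0.64 * sin(5°) = 0.64 * 0.087156 = 0.05578 m
Step 2 — RM = 44970000 * 9.81 * 0.05578 ≈ 24608000 N·m (5 s.f.)

24608000 N·m


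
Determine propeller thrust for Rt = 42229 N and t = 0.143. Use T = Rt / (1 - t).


Formula: T = Rt / (1 - t)
Step 1 — (1 - t) = 1 - 0.143 = 0.857
Step 2 — T = 42229 / 0.857 ≈ 49275 N (5 s.f.)

49275 N


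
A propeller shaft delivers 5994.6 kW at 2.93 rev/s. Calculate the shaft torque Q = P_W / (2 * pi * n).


Formula: Q = P_W / (2 * pi * n)
Step 1 — P_W = 5994.6 kW * 1000 = 5994600.0 W
Step 2 — 2 * pi * n = 2 * pi * 2.93 = 18.409733
Step 3 — Q = 5994600.0 / 18.409733 ≈ 325620 N·m (5 s.f.)

325620 N·m


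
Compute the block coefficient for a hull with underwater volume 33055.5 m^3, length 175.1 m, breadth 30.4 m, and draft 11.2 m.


Formula: Cb = V / (L * B * T)
Step 1 — L * B * T = 175.1 * 30.4 * 11.2 = 59618.048 m^3
Step 2 — Cb = 33055.5 / 59618.048 ≈ 0.55445 (5 s.f.)

0.55445


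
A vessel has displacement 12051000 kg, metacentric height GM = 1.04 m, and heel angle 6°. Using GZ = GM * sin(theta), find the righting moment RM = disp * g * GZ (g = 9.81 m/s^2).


Formula: GZ = GM * sin(theta); RM = disp * g * GZ
Step 1 — GZ = 1.04 * sin(6°) = 1.04 * 0.104528 = 0.108709 m
Step 2 — RM = 12051000 * 9.81 * 0.108709 ≈ 12852000 N·m (5 s.f.)

12852000 N·m


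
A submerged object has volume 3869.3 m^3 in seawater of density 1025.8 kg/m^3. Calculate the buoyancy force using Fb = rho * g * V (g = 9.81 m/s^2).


Formula: Fb = rho * g * V
Substituting: Fb = 1025.8 * 9.81 * 3869.3
Intermediate: 1025.8 * 9.81 = 10063.098
Result: Fb = 10063.098 * 3869.3 ≈ 38937000 N (5 s.f.)

38937000 N


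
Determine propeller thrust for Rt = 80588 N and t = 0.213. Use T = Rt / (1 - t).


Formula: T = Rt / (1 - t)
Step 1 — (1 - t) = 1 - 0.213 = 0.787
Step 2 — T = 80588 / 0.787 ≈ 102400 N (5 s.f.)

102400 N


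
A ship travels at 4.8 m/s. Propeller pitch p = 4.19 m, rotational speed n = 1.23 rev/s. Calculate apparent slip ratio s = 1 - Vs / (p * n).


Formula: s = 1 - Vs / (p * n)
Step 1 — p * n = 4.19 * 1.23 = 5.1537
Step 2 — Vs / (p*n) = 4.8 / 5.1537 = 0.93137 (6 d.p.)
Step 3 — s = 1 - 0.93137 = 0.06863

0.06863


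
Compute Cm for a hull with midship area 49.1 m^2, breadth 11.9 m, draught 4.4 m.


Formula: Cm = Am / (B * T)
Step 1 — B * T = 11.9 * 4.4 = 52.36 m^2
Step 2 — Cm = 49.1 / 52.36 ≈ 0.93774 (5 s.f.)

0.93774


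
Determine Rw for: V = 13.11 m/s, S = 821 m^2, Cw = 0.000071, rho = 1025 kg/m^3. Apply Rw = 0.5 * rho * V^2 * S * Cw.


Formula: Rw = 0.5 * rho * V^2 * S * Cw
Step 1 — V^2 = 13.11^2 = 171.8721
Step 2 — 0.5 * rho * V^2 = 0.5 * 1025 * 171.8721 = 88084.45125
Step 3 — Rw = 88084.45125 * 821 * 0.000071 ≈ 5134.5 N (5 s.f.)

5134.5 N


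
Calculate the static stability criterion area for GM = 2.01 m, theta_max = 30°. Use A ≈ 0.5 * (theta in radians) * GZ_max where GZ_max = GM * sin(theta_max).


Formula: GZ_max = GM * sin(theta); Area = 0.5 * theta_rad * GZ_max
Step 1 — GZ_max = 2.01 * sin(30°) = 2.01 * 0.5 = 1.005 m
Step 2 — theta_rad = 30 * pi/180 = 0.523599 rad
Step 3 — Area = 0.5 * 0.523599 * 1.005 ≈ 0.26311 m·rad (5 s.f.)

0.26311 m·rad


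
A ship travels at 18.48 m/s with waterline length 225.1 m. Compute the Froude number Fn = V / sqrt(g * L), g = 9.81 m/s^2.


Formula: Fn = V / sqrt(g * L)
Step 1 — g * L = 9.81 * 225.1 = 2208.231
Step 2 — sqrt(g * L) = sqrt(2208.231) = 46.991818
Step 3 — Fn = 18.48 / 46.991818 ≈ 0.39326 (5 s.f.)

0.39326


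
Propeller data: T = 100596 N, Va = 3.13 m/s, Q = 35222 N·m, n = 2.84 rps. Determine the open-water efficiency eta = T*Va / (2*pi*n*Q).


Formula: eta = T * Va / (2 * pi * n * Q)
Step 1 — numerator = T * Va = 100596 * 3.13 = 314865.48
Step 2 — 2 * pi * n = 2 * pi * 2.84 = 17.844246
Step 3 — denominator = 17.844246 * 35222 = 628510.03
Step 4 — eta = 314865.48 / 628510.03 ≈ 0.50097 (5 s.f.)

0.50097


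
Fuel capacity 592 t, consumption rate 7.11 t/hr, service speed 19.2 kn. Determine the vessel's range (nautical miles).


Formula: endurance = fuel / rate; range = endurance * speed
Step 1 — endurance = 592 / 7.11 = 83.263 hours
Step 2 — range = 83.263 * 19.2 ≈ 1598.6 nautical miles (5 s.f.)

1598.6 NM


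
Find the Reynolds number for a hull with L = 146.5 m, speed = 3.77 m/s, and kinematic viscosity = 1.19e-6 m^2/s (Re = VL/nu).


Formula: Re = V * L / nu
Step 1 — V * L = 3.77 * 146.5 = 552.305 m^2/s
Step 2 — Re = 552.305 / 1.19e-6 = 4.64e+08

4.64e+08


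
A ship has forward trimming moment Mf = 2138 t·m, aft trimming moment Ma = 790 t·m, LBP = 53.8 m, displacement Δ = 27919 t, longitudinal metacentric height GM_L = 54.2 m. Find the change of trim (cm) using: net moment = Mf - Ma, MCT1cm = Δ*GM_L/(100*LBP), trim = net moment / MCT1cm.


Formula: net trimming moment = Mf - Ma; MCT1cm = Δ*GM_L/(100*LBP); trim = net moment / MCT1cm
Step 1 — net trimming moment = 2138 - 790 = 1348 t·m
Step 2 — MCT1cm = 27919 * 54.2 / (100 * 53.8) = 281.2658 t·m/cm
Step 3 — trim = 1348 / 281.2658 ≈ 4.7926 cm (5 s.f.)

4.7926 cm


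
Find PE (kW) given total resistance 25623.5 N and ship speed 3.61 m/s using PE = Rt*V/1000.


Formula: PE = Rt * V / 1000 (kW)
Step 1 — PE (W) = 25623.5 * 3.61 = 92500.835 W
Step 2 — PE (kW) = 92500.835 / 1000 ≈ 92.501 kW (5 s.f.)

92.501 kW


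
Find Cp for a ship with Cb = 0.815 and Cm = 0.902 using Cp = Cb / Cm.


Formula: Cp = Cb / Cm
Substituting: Cp = 0.815 / 0.902
Result: Cp ≈ 0.90355 (5 s.f.)

0.90355


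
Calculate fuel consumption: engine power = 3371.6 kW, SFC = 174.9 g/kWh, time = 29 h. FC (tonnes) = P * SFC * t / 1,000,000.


Formula: FC (tonnes) = P * SFC * t / 1,000,000
Step 1 — P * SFC * t = 3371.6 * 174.9 * 29 = 17101092.36 g
Step 2 — FC (tonnes) = 17101092.36 / 1,000,000 ≈ 17.101 tonnes (5 s.f.)

17.101 tonnes


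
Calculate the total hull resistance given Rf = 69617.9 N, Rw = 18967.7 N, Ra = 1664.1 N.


Formula: Rt = Rf + Rw + Ra
Substituting: Rt = 69617.9 + 18967.7 + 1664.1
Result: Rt = 90249.7 N

90249.7 N


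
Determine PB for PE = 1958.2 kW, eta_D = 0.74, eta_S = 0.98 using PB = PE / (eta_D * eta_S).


Formula: PB = PE / (eta_D * eta_S)
Step 1 — combined efficiency = eta_D * eta_S = 0.74 * 0.98 = 0.7252
Step 2 — PB = 1958.2 / 0.7252 ≈ 2700.2 kW (5 s.f.)

2700.2 kW


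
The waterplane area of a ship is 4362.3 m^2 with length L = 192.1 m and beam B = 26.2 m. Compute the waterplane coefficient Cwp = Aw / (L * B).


Formula: Cwp = Aw / (L * B)
Step 1 — L * B = 192.1 * 26.2 = 5033.02 m^2
Step 2 — Cwp = 4362.3 / 5033.02 ≈ 0.86674 (5 s.f.)

0.86674


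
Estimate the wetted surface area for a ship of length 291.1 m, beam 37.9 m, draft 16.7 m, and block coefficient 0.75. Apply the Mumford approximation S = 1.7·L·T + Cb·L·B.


Formula: S = 1.7*L*T + V/T with V = Cb*L*B*T, i.e. S = L * (1.7*T + Cb*B)
Step 1 — 1.7*T = 1.7 * 16.7 = 28.39 m
Step 2 — Cb*B = 0.75 * 37.9 = 28.425 m
Step 3 — 1.7*T + Cb*B = 28.39 + 28.425 = 56.815 m
Step 4 — S = 291.1 * 56.815 ≈ 16539 m^2 (5 s.f.)

16539 m^2


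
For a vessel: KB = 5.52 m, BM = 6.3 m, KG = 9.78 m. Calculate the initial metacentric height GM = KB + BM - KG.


Formula: GM = KB + BM - KG
Step 1 — KM = KB + BM = 5.52 + 6.3 = 11.82 m
Step 2 — GM = KM - KG = 11.82 - 9.78 = 2.04 m

2.04 m


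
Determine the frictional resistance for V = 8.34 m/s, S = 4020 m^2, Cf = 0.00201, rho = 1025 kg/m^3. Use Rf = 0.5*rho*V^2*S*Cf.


Formula: Rf = 0.5 * rho * V^2 * S * Cf
Step 1 — V^2 = 8.34^2 = 69.5556
Step 2 — 0.5 * rho * V^2 = 0.5 * 1025 * 69.5556 = 35647.245
Step 3 — Rf = 35647.245 * 4020 * 0.00201 ≈ 288040 N (5 s.f.)

288040 N


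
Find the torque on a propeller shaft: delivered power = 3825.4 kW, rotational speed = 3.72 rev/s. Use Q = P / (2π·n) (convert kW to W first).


Formula: Q = P_W / (2 * pi * n)
Step 1 — P_W = 3825.4 kW * 1000 = 3825400.0 W
Step 2 — 2 * pi * n = 2 * pi * 3.72 = 23.373449
Step 3 — Q = 3825400.0 / 23.373449 ≈ 163660 N·m (5 s.f.)

163660 N·m


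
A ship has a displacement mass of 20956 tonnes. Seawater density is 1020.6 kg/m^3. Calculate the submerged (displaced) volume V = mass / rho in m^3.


Formula: V = mass / rho
Step 1 — convert tonnes to kg: 20956 t * 1000 = 20956000 kg
Step 2 — V = 20956000 / 1020.6 ≈ 20533 m^3 (5 s.f.)

20533 m^3


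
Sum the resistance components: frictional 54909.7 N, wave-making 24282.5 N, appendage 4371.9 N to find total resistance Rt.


Formula: Rt = Rf + Rw + Ra
Substituting: Rt = 54909.7 + 24282.5 + 4371.9
Result: Rt = 83564.1 N

83564.1 N


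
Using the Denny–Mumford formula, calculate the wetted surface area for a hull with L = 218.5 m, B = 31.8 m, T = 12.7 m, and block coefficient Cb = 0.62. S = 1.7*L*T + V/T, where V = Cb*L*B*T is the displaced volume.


Formula: S = 1.7*L*T + V/T with V = Cb*L*B*T, i.e. S = L * (1.7*T + Cb*B)
Step 1 — 1.7*T = 1.7 * 12.7 = 21.59 m
Step 2 — Cb*B = 0.62 * 31.8 = 19.716 m
Step 3 — 1.7*T + Cb*B = 21.59 + 19.716 = 41.306 m
Step 4 — S = 218.5 * 41.306 ≈ 9025.4 m^2 (5 s.f.)

9025.4 m^2


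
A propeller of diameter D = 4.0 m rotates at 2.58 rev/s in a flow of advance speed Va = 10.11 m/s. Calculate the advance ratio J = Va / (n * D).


Formula: J = Va / (n * D)
Step 1 — n * D = 2.58 * 4.0 = 10.32
Step 2 — J = 10.11 / 10.32 ≈ 0.97965 (5 s.f.)

0.97965


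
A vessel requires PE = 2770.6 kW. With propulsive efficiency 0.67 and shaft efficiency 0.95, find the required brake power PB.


Formula: PB = PE / (eta_D * eta_S)
Step 1 — combined efficiency = eta_D * eta_S = 0.67 * 0.95 = 0.6365
Step 2 — PB = 2770.6 / 0.6365 ≈ 4352.9 kW (5 s.f.)

4352.9 kW


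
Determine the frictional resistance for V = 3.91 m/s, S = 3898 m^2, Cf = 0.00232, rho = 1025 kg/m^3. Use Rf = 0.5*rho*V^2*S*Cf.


Formula: Rf = 0.5 * rho * V^2 * S * Cf
Step 1 — V^2 = 3.91^2 = 15.2881
Step 2 — 0.5 * rho * V^2 = 0.5 * 1025 * 15.2881 = 7835.15125
Step 3 — Rf = 7835.15125 * 3898 * 0.00232 ≈ 70856 N (5 s.f.)

70856 N


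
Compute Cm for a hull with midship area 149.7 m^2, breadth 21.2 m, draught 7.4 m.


Formula: Cm = Am / (B * T)
Step 1 — B * T = 21.2 * 7.4 = 156.88 m^2
Step 2 — Cm = 149.7 / 156.88 ≈ 0.95423 (5 s.f.)

0.95423


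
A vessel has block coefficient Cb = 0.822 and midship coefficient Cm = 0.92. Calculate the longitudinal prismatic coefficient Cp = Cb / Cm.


Formula: Cp = Cb / Cm
Substituting: Cp = 0.822 / 0.92
Result: Cp ≈ 0.89348 (5 s.f.)

0.89348


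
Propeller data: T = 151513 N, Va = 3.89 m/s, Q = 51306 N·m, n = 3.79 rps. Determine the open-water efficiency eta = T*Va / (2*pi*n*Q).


Formula: eta = T * Va / (2 * pi * n * Q)
Step 1 — numerator = T * Va = 151513 * 3.89 = 589385.57
Step 2 — 2 * pi * n = 2 * pi * 3.79 = 23.813272
Step 3 — denominator = 23.813272 * 51306 = 1221763.73
Step 4 — eta = 589385.57 / 1221763.73 ≈ 0.48241 (5 s.f.)

0.48241


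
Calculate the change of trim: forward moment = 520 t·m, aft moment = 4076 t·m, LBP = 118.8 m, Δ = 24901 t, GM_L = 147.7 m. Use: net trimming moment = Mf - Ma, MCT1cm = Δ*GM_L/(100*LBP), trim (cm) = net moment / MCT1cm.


Formula: net trimming moment = Mf - Ma; MCT1cm = Δ*GM_L/(100*LBP); trim = net moment / MCT1cm
Step 1 — net trimming moment = 520 - 4076 = -3556 t·m
Step 2 — MCT1cm = 24901 * 147.7 / (100 * 118.8) = 309.5857 t·m/cm
Step 3 — trim = -3556 / 309.5857 ≈ -11.486 cm (5 s.f.)

-11.486 cm


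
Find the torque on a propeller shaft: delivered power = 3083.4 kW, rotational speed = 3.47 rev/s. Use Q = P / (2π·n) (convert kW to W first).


Formula: Q = P_W / (2 * pi * n)
Step 1 — P_W = 3083.4 kW * 1000 = 3083400.0 W
Step 2 — 2 * pi * n = 2 * pi * 3.47 = 21.802653
Step 3 — Q = 3083400.0 / 21.802653 ≈ 141420 N·m (5 s.f.)

141420 N·m


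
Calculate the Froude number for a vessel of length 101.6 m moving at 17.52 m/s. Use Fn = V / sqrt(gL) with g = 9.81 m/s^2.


Formula: Fn = V / sqrt(g * L)
Step 1 — g * L = 9.81 * 101.6 = 996.696
Step 2 — sqrt(g * L) = sqrt(996.696) = 31.570493
Step 3 — Fn = 17.52 / 31.570493 ≈ 0.55495 (5 s.f.)

0.55495


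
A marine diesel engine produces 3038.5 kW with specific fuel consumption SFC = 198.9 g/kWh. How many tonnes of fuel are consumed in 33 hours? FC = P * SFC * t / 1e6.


Formula: FC (tonnes) = P * SFC * t / 1,000,000
Step 1 — P * SFC * t = 3038.5 * 198.9 * 33 = 19943802.45 g
Step 2 — FC (tonnes) = 19943802.45 / 1,000,000 ≈ 19.944 tonnes (5 s.f.)

19.944 tonnes


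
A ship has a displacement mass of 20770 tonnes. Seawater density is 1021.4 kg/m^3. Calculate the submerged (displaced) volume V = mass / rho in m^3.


Formula: V = mass / rho
Step 1 — convert tonnes to kg: 20770 t * 1000 = 20770000 kg
Step 2 — V = 20770000 / 1021.4 ≈ 20335 m^3 (5 s.f.)

20335 m^3


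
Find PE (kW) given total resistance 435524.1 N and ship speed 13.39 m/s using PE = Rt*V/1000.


Formula: PE = Rt * V / 1000 (kW)
Step 1 — PE (W) = 435524.1 * 13.39 = 5831667.699 W
Step 2 — PE (kW) = 5831667.699 / 1000 ≈ 5831.7 kW (5 s.f.)

5831.7 kW


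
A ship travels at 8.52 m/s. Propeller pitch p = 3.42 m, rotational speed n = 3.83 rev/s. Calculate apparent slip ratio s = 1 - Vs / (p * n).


Formula: s = 1 - Vs / (p * n)
Step 1 — p * n = 3.42 * 3.83 = 13.0986
Step 2 — Vs / (p*n) = 8.52 / 13.0986 = 0.650451 (6 d.p.)
Step 3 — s = 1 - 0.650451 = 0.349549

0.349549


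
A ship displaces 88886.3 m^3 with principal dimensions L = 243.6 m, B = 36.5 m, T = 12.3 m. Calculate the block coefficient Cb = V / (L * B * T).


Formula: Cb = V / (L * B * T)
Step 1 — L * B * T = 243.6 * 36.5 * 12.3 = 109364.22 m^3
Step 2 — Cb = 88886.3 / 109364.22 ≈ 0.81275 (5 s.f.)

0.81275


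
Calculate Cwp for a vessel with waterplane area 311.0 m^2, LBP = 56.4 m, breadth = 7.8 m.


Formula: Cwp = Aw / (L * B)
Step 1 — L * B = 56.4 * 7.8 = 439.92 m^2
Step 2 — Cwp = 311.0 / 439.92 ≈ 0.70695 (5 s.f.)

0.70695


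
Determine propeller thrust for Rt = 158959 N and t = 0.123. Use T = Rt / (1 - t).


Formula: T = Rt / (1 - t)
Step 1 — (1 - t) = 1 - 0.123 = 0.877
Step 2 — T = 158959 / 0.877 ≈ 181250 N (5 s.f.)

181250 N


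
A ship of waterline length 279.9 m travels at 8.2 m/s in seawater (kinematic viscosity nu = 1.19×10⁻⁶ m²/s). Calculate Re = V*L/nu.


Formula: Re = V * L / nu
Step 1 — V * L = 8.2 * 279.9 = 2295.18 m^2/s
Step 2 — Re = 2295.18 / 1.19e-6 = 1.93e+09

1.93e+09


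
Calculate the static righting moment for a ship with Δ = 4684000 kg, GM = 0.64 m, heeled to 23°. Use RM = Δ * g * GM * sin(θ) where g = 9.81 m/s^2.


Formula: GZ = GM * sin(theta); RM = disp * g * GZ
Step 1 — GZ = 0.64 * sin(23°) = 0.64 * 0.390731 = 0.250068 m
Step 2 — RM = 4684000 * 9.81 * 0.250068 ≈ 11491000 N·m (5 s.f.)

11491000 N·m


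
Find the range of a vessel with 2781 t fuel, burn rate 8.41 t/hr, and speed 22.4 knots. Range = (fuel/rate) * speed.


Formula: endurance = fuel / rate; range = endurance * speed
Step 1 — endurance = 2781 / 8.41 = 330.6778 hours
Step 2 — range = 330.6778 * 22.4 ≈ 7407.2 nautical miles (5 s.f.)

7407.2 NM


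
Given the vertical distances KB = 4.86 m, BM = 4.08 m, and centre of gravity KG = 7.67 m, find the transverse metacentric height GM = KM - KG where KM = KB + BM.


Formula: GM = KB + BM - KG
Step 1 — KM = KB + BM = 4.86 + 4.08 = 8.94 m
Step 2 — GM = KM - KG = 8.94 - 7.67 = 1.27 m

1.27 m


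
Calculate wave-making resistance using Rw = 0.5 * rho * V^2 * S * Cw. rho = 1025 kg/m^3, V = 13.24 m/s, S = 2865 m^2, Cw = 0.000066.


Formula: Rw = 0.5 * rho * V^2 * S * Cw
Step 1 — V^2 = 13.24^2 = 175.2976
Step 2 — 0.5 * rho * V^2 = 0.5 * 1025 * 175.2976 = 89840.02
Step 3 — Rw = 89840.02 * 2865 * 0.000066 ≈ 16988 N (5 s.f.)

16988 N


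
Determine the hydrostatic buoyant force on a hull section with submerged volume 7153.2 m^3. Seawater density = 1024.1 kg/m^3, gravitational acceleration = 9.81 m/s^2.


Formula: Fb = rho * g * V
Substituting: Fb = 1024.1 * 9.81 * 7153.2
Intermediate: 1024.1 * 9.81 = 10046.421
Result: Fb = 10046.421 * 7153.2 ≈ 71864000 N (5 s.f.)

71864000 N


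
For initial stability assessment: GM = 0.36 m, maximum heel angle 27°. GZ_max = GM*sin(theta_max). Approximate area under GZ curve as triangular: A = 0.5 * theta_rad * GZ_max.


Formula: GZ_max = GM * sin(theta); Area = 0.5 * theta_rad * GZ_max
Step 1 — GZ_max = 0.36 * sin(27°) = 0.36 * 0.45399 = 0.163436 m
Step 2 — theta_rad = 27 * pi/180 = 0.471239 rad
Step 3 — Area = 0.5 * 0.471239 * 0.163436 ≈ 0.038509 m·rad (5 s.f.)

0.038509 m·rad


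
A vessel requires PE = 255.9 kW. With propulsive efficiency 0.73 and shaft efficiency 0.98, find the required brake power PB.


Formula: PB = PE / (eta_D * eta_S)
Step 1 — combined efficiency = eta_D * eta_S = 0.73 * 0.98 = 0.7154
Step 2 — PB = 255.9 / 0.7154 ≈ 357.70 kW (5 s.f.)

357.70 kW


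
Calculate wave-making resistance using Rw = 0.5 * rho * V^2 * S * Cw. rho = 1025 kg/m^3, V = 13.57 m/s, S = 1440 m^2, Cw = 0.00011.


Formula: Rw = 0.5 * rho * V^2 * S * Cw
Step 1 — V^2 = 13.57^2 = 184.1449
Step 2 — 0.5 * rho * V^2 = 0.5 * 1025 * 184.1449 = 94374.26125
Step 3 — Rw = 94374.26125 * 1440 * 0.00011 ≈ 14949 N (5 s.f.)

14949 N


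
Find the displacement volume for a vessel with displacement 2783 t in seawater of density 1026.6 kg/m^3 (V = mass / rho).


Formula: V = mass / rho
Step 1 — convert tonnes to kg: 2783 t * 1000 = 2783000 kg
Step 2 — V = 2783000 / 1026.6 ≈ 2710.9 m^3 (5 s.f.)

2710.9 m^3


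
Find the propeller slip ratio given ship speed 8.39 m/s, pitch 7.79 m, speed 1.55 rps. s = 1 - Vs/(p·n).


Formula: s = 1 - Vs / (p * n)
Step 1 — p * n = 7.79 * 1.55 = 12.0745
Step 2 — Vs / (p*n) = 8.39 / 12.0745 = 0.694853 (6 d.p.)
Step 3 — s = 1 - 0.694853 = 0.305147

0.305147


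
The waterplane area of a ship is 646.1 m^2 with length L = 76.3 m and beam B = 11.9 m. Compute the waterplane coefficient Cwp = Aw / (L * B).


Formula: Cwp = Aw / (L * B)
Step 1 — L * B = 76.3 * 11.9 = 907.97 m^2
Step 2 — Cwp = 646.1 / 907.97 ≈ 0.71159 (5 s.f.)

0.71159


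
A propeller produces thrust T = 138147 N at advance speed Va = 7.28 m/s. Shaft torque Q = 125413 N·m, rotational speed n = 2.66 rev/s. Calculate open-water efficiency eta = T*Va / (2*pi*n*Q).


Formula: eta = T * Va / (2 * pi * n * Q)
Step 1 — numerator = T * Va = 138147 * 7.28 = 1005710.16
Step 2 — 2 * pi * n = 2 * pi * 2.66 = 16.713273
Step 3 — denominator = 16.713273 * 125413 = 2096061.71
Step 4 — eta = 1005710.16 / 2096061.71 ≈ 0.47981 (5 s.f.)

0.47981


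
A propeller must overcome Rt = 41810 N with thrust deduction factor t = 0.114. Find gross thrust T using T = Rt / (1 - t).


Formula: T = Rt / (1 - t)
Step 1 — (1 - t) = 1 - 0.114 = 0.886
Step 2 — T = 41810 / 0.886 ≈ 47190 N (5 s.f.)

47190 N


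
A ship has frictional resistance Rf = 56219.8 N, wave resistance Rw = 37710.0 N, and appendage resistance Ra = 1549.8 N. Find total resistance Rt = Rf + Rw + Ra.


Formula: Rt = Rf + Rw + Ra
Substituting: Rt = 56219.8 + 37710.0 + 1549.8
Result: Rt = 95479.6 N

95479.6 N


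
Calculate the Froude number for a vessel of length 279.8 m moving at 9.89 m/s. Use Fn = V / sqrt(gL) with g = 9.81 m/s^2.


Formula: Fn = V / sqrt(g * L)
Step 1 — g * L = 9.81 * 279.8 = 2744.838
Step 2 — sqrt(g * L) = sqrt(2744.838) = 52.391202
Step 3 — Fn = 9.89 / 52.391202 ≈ 0.18877 (5 s.f.)

0.18877


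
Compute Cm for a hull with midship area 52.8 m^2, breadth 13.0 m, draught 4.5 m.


Formula: Cm = Am / (B * T)
Step 1 — B * T = 13.0 * 4.5 = 58.5 m^2
Step 2 — Cm = 52.8 / 58.5 ≈ 0.90256 (5 s.f.)

0.90256


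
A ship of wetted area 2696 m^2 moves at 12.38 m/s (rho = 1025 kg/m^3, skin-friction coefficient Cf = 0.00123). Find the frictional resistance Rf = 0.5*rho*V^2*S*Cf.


Formula: Rf = 0.5 * rho * V^2 * S * Cf
Step 1 — V^2 = 12.38^2 = 153.2644
Step 2 — 0.5 * rho * V^2 = 0.5 * 1025 * 153.2644 = 78548.005
Step 3 — Rf = 78548.005 * 2696 * 0.00123 ≈ 260470 N (5 s.f.)

260470 N


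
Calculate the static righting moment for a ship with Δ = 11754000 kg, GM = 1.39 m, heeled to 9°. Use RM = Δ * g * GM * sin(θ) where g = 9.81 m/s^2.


Formula: GZ = GM * sin(theta); RM = disp * g * GZ
Step 1 — GZ = 1.39 * sin(9°) = 1.39 * 0.156434 = 0.217443 m
Step 2 — RM = 11754000 * 9.81 * 0.217443 ≈ 25073000 N·m (5 s.f.)

25073000 N·m


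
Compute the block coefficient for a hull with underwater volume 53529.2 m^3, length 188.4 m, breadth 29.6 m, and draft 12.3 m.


Formula: Cb = V / (L * B * T)
Step 1 — L * B * T = 188.4 * 29.6 * 12.3 = 68592.672 m^3
Step 2 — Cb = 53529.2 / 68592.672 ≈ 0.78039 (5 s.f.)

0.78039


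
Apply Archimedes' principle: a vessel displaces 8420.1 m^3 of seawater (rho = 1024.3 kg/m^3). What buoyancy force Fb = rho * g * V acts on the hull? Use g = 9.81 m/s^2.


Formula: Fb = rho * g * V
Substituting: Fb = 1024.3 * 9.81 * 8420.1
Intermediate: 1024.3 * 9.81 = 10048.383
Result: Fb = 10048.383 * 8420.1 ≈ 84608000 N (5 s.f.)

84608000 N


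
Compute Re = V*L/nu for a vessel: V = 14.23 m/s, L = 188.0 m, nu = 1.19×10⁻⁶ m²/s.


Formula: Re = V * L / nu
Step 1 — V * L = 14.23 * 188.0 = 2675.24 m^2/s
Step 2 — Re = 2675.24 / 1.19e-6 = 2.25e+09

2.25e+09


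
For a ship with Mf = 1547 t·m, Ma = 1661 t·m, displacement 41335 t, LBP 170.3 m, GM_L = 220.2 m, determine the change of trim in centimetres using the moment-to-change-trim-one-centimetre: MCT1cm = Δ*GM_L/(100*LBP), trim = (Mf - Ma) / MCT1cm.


Formula: net trimming moment = Mf - Ma; MCT1cm = Δ*GM_L/(100*LBP); trim = net moment / MCT1cm
Step 1 — net trimming moment = 1547 - 1661 = -114 t·m
Step 2 — MCT1cm = 41335 * 220.2 / (100 * 170.3) = 534.4666 t·m/cm
Step 3 — trim = -114 / 534.4666 ≈ -0.21330 cm (5 s.f.)

-0.21330 cm


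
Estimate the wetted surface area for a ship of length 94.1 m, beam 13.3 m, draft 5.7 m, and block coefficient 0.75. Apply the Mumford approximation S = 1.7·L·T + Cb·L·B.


Formula: S = 1.7*L*T + V/T with V = Cb*L*B*T, i.e. S = L * (1.7*T + Cb*B)
Step 1 — 1.7*T = 1.7 * 5.7 = 9.69 m
Step 2 — Cb*B = 0.75 * 13.3 = 9.975 m
Step 3 — 1.7*T + Cb*B = 9.69 + 9.975 = 19.665 m
Step 4 — S = 94.1 * 19.665 ≈ 1850.5 m^2 (5 s.f.)

1850.5 m^2


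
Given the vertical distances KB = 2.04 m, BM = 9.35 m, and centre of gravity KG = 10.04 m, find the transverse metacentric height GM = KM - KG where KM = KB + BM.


Formula: GM = KB + BM - KG
Step 1 — KM = KB + BM = 2.04 + 9.35 = 11.39 m
Step 2 — GM = KM - KG = 11.39 - 10.04 = 1.35 m

1.35 m


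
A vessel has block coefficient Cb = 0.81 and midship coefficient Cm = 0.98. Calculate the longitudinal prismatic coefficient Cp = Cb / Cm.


Formula: Cp = Cb / Cm
Substituting: Cp = 0.81 / 0.98
Result: Cp ≈ 0.82653 (5 s.f.)

0.82653


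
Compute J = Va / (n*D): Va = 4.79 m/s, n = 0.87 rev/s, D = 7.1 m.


Formula: J = Va / (n * D)
Step 1 — n * D = 0.87 * 7.1 = 6.177
Step 2 — J = 4.79 / 6.177 ≈ 0.77546 (5 s.f.)

0.77546


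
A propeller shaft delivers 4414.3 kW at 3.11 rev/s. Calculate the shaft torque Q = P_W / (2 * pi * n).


Formula: Q = P_W / (2 * pi * n)
Step 1 — P_W = 4414.3 kW * 1000 = 4414300.0 W
Step 2 — 2 * pi * n = 2 * pi * 3.11 = 19.540706
Step 3 — Q = 4414300.0 / 19.540706 ≈ 225900 N·m (5 s.f.)

225900 N·m


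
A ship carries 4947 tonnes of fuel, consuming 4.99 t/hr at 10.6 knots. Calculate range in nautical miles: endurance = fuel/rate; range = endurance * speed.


Formula: endurance = fuel / rate; range = endurance * speed
Step 1 — endurance = 4947 / 4.99 = 991.3828 hours
Step 2 — range = 991.3828 * 10.6 ≈ 10509 nautical miles (5 s.f.)

10509 NM


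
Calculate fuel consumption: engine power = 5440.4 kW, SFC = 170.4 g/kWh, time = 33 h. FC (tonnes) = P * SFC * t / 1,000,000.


Formula: FC (tonnes) = P * SFC * t / 1,000,000
Step 1 — P * SFC * t = 5440.4 * 170.4 * 33 = 30592457.28 g
Step 2 — FC (tonnes) = 30592457.28 / 1,000,000 ≈ 30.592 tonnes (5 s.f.)

30.592 tonnes


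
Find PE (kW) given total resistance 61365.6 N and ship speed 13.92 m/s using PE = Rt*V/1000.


Formula: PE = Rt * V / 1000 (kW)
Step 1 — PE (W) = 61365.6 * 13.92 = 854209.152 W
Step 2 — PE (kW) = 854209.152 / 1000 ≈ 854.21 kW (5 s.f.)

854.21 kW


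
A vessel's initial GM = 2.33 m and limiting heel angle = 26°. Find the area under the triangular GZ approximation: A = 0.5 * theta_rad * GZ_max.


Formula: GZ_max = GM * sin(theta); Area = 0.5 * theta_rad * GZ_max
Step 1 — GZ_max = 2.33 * sin(26°) = 2.33 * 0.438371 = 1.021404 m
Step 2 — theta_rad = 26 * pi/180 = 0.453786 rad
Step 3 — Area = 0.5 * 0.453786 * 1.021404 ≈ 0.23175 m·rad (5 s.f.)

0.23175 m·rad


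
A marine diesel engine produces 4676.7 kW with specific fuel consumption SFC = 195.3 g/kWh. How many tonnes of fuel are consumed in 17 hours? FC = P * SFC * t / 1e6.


Formula: FC (tonnes) = P * SFC * t / 1,000,000
Step 1 — P * SFC * t = 4676.7 * 195.3 * 17 = 15527111.67 g
Step 2 — FC (tonnes) = 15527111.67 / 1,000,000 ≈ 15.527 tonnes (5 s.f.)

15.527 tonnes


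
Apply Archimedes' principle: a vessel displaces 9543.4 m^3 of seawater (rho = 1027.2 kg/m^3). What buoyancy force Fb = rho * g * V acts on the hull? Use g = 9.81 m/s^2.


Formula: Fb = rho * g * V
Substituting: Fb = 1027.2 * 9.81 * 9543.4
Intermediate: 1027.2 * 9.81 = 10076.832
Result: Fb = 10076.832 * 9543.4 ≈ 96167000 N (5 s.f.)

96167000 N


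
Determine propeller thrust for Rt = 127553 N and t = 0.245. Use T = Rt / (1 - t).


Formula: T = Rt / (1 - t)
Step 1 — (1 - t) = 1 - 0.245 = 0.755
Step 2 — T = 127553 / 0.755 ≈ 168940 N (5 s.f.)

168940 N


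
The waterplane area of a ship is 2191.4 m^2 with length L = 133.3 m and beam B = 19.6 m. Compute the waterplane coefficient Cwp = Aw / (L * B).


Formula: Cwp = Aw / (L * B)
Step 1 — L * B = 133.3 * 19.6 = 2612.68 m^2
Step 2 — Cwp = 2191.4 / 2612.68 ≈ 0.83876 (5 s.f.)

0.83876


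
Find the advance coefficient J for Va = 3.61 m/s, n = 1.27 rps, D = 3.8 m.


Formula: J = Va / (n * D)
Step 1 — n * D = 1.27 * 3.8 = 4.826
Step 2 — J = 3.61 / 4.826 ≈ 0.74803 (5 s.f.)

0.74803


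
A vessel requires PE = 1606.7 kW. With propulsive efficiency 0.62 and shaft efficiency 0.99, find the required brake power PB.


Formula: PB = PE / (eta_D * eta_S)
Step 1 — combined efficiency = eta_D * eta_S = 0.62 * 0.99 = 0.6138
Step 2 — PB = 1606.7 / 0.6138 ≈ 2617.6 kW (5 s.f.)

2617.6 kW


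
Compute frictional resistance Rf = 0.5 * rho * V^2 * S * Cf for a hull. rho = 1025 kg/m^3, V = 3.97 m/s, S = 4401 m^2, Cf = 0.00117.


Formula: Rf = 0.5 * rho * V^2 * S * Cf
Step 1 — V^2 = 3.97^2 = 15.7609
Step 2 — 0.5 * rho * V^2 = 0.5 * 1025 * 15.7609 = 8077.46125
Step 3 — Rf = 8077.46125 * 4401 * 0.00117 ≈ 41592 N (5 s.f.)

41592 N


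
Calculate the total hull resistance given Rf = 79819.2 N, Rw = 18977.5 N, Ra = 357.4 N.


Formula: Rt = Rf + Rw + Ra
Substituting: Rt = 79819.2 + 18977.5 + 357.4
Result: Rt = 99154.1 N

99154.1 N


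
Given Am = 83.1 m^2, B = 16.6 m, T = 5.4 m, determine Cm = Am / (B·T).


Formula: Cm = Am / (B * T)
Step 1 — B * T = 16.6 * 5.4 = 89.64 m^2
Step 2 — Cm = 83.1 / 89.64 ≈ 0.92704 (5 s.f.)

0.92704


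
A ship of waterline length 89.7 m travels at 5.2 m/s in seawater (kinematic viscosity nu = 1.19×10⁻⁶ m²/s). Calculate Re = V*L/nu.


Formula: Re = V * L / nu
Step 1 — V * L = 5.2 * 89.7 = 466.44 m^2/s
Step 2 — Re = 466.44 / 1.19e-6 = 3.92e+08

3.92e+08


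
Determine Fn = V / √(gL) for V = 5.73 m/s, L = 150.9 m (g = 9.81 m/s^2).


Formula: Fn = V / sqrt(g * L)
Step 1 — g * L = 9.81 * 150.9 = 1480.329
Step 2 — sqrt(g * L) = sqrt(1480.329) = 38.475044
Step 3 — Fn = 5.73 / 38.475044 ≈ 0.14893 (5 s.f.)

0.14893


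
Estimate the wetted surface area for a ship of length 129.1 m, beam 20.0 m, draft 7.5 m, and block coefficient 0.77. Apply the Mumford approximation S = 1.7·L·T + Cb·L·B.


Formula: S = 1.7*L*T + V/T with V = Cb*L*B*T, i.e. S = L * (1.7*T + Cb*B)
Step 1 — 1.7*T = 1.7 * 7.5 = 12.75 m
Step 2 — Cb*B = 0.77 * 20.0 = 15.4 m
Step 3 — 1.7*T + Cb*B = 12.75 + 15.4 = 28.15 m
Step 4 — S = 129.1 * 28.15 ≈ 3634.2 m^2 (5 s.f.)

3634.2 m^2


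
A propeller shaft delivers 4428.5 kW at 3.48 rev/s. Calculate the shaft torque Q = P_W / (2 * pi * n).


Formula: Q = P_W / (2 * pi * n)
Step 1 — P_W = 4428.5 kW * 1000 = 4428500.0 W
Step 2 — 2 * pi * n = 2 * pi * 3.48 = 21.865485
Step 3 — Q = 4428500.0 / 21.865485 ≈ 202530 N·m (5 s.f.)

202530 N·m


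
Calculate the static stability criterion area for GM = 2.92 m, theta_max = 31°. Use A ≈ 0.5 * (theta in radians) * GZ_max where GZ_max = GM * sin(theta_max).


Formula: GZ_max = GM * sin(theta); Area = 0.5 * theta_rad * GZ_max
Step 1 — GZ_max = 2.92 * sin(31°) = 2.92 * 0.515038 = 1.503911 m
Step 2 — theta_rad = 31 * pi/180 = 0.541052 rad
Step 3 — Area = 0.5 * 0.541052 * 1.503911 ≈ 0.40685 m·rad (5 s.f.)

0.40685 m·rad


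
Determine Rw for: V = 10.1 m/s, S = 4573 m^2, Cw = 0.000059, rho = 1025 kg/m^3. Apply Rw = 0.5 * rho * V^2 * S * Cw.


Formula: Rw = 0.5 * rho * V^2 * S * Cw
Step 1 — V^2 = 10.1^2 = 102.01
Step 2 — 0.5 * rho * V^2 = 0.5 * 1025 * 102.01 = 52280.125
Step 3 — Rw = 52280.125 * 4573 * 0.000059 ≈ 14106 N (5 s.f.)

14106 N


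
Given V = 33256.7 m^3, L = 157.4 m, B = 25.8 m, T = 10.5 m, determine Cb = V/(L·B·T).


Formula: Cb = V / (L * B * T)
Step 1 — L * B * T = 157.4 * 25.8 * 10.5 = 42639.66 m^3
Step 2 — Cb = 33256.7 / 42639.66 ≈ 0.77995 (5 s.f.)

0.77995


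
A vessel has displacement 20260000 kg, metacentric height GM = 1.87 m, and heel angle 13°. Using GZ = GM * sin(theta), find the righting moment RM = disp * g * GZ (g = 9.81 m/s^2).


Formula: GZ = GM * sin(theta); RM = disp * g * GZ
Step 1 — GZ = 1.87 * sin(13°) = 1.87 * 0.224951 = 0.420658 m
Step 2 — RM = 20260000 * 9.81 * 0.420658 ≈ 83606000 N·m (5 s.f.)

83606000 N·m


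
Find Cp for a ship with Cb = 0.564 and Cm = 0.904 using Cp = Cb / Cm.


Formula: Cp = Cb / Cm
Substituting: Cp = 0.564 / 0.904
Result: Cp ≈ 0.62389 (5 s.f.)

0.62389


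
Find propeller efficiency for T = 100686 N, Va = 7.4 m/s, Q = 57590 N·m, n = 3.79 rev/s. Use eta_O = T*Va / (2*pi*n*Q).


Formula: eta = T * Va / (2 * pi * n * Q)
Step 1 — numerator = T * Va = 100686 * 7.4 = 745076.4
Step 2 — 2 * pi * n = 2 * pi * 3.79 = 23.813272
Step 3 — denominator = 23.813272 * 57590 = 1371406.33
Step 4 — eta = 745076.4 / 1371406.33 ≈ 0.54329 (5 s.f.)

0.54329


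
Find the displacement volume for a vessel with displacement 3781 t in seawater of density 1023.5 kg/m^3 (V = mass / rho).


Formula: V = mass / rho
Step 1 — convert tonnes to kg: 3781 t * 1000 = 3781000 kg
Step 2 — V = 3781000 / 1023.5 ≈ 3694.2 m^3 (5 s.f.)

3694.2 m^3


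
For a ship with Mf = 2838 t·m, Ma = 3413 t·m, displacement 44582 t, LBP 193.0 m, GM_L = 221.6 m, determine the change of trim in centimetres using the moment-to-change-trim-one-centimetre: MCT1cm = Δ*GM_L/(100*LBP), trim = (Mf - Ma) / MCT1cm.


Formula: net trimming moment = Mf - Ma; MCT1cm = Δ*GM_L/(100*LBP); trim = net moment / MCT1cm
Step 1 — net trimming moment = 2838 - 3413 = -575 t·m
Step 2 — MCT1cm = 44582 * 221.6 / (100 * 193.0) = 511.8845 t·m/cm
Step 3 — trim = -575 / 511.8845 ≈ -1.1233 cm (5 s.f.)

-1.1233 cm


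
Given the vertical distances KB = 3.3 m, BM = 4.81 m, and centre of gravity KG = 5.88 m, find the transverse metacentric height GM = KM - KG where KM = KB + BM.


Formula: GM = KB + BM - KG
Step 1 — KM = KB + BM = 3.3 + 4.81 = 8.11 m
Step 2 — GM = KM - KG = 8.11 - 5.88 = 2.23 m

2.23 m


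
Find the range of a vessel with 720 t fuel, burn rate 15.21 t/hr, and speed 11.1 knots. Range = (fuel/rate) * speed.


Formula: endurance = fuel / rate; range = endurance * speed
Step 1 — endurance = 720 / 15.21 = 47.3373 hours
Step 2 — range = 47.3373 * 11.1 ≈ 525.44 nautical miles (5 s.f.)

525.44 NM


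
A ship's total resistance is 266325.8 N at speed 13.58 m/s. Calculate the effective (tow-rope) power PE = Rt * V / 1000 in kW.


Formula: PE = Rt * V / 1000 (kW)
Step 1 — PE (W) = 266325.8 * 13.58 = 3616704.364 W
Step 2 — PE (kW) = 3616704.364 / 1000 ≈ 3616.7 kW (5 s.f.)

3616.7 kW


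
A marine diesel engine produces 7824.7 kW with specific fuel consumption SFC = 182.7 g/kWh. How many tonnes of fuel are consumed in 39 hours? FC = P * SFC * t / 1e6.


Formula: FC (tonnes) = P * SFC * t / 1,000,000
Step 1 — P * SFC * t = 7824.7 * 182.7 * 39 = 55753334.91 g
Step 2 — FC (tonnes) = 55753334.91 / 1,000,000 ≈ 55.753 tonnes (5 s.f.)

55.753 tonnes


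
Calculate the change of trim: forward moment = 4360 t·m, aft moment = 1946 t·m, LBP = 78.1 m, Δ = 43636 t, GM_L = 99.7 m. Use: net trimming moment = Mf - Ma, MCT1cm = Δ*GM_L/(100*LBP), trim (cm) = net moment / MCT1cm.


Formula: net trimming moment = Mf - Ma; MCT1cm = Δ*GM_L/(100*LBP); trim = net moment / MCT1cm
Step 1 — net trimming moment = 4360 - 1946 = 2414 t·m
Step 2 — MCT1cm = 43636 * 99.7 / (100 * 78.1) = 557.0434 t·m/cm
Step 3 — trim = 2414 / 557.0434 ≈ 4.3336 cm (5 s.f.)

4.3336 cm


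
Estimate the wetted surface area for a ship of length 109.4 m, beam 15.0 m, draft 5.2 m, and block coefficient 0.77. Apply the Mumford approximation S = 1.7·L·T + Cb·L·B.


Formula: S = 1.7*L*T + V/T with V = Cb*L*B*T, i.e. S = L * (1.7*T + Cb*B)
Step 1 — 1.7*T = 1.7 * 5.2 = 8.84 m
Step 2 — Cb*B = 0.77 * 15.0 = 11.55 m
Step 3 — 1.7*T + Cb*B = 8.84 + 11.55 = 20.39 m
Step 4 — S = 109.4 * 20.39 ≈ 2230.7 m^2 (5 s.f.)

2230.7 m^2


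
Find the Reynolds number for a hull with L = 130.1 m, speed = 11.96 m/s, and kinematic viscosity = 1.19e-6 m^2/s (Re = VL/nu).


Formula: Re = V * L / nu
Step 1 — V * L = 11.96 * 130.1 = 1555.996 m^2/s
Step 2 — Re = 1555.996 / 1.19e-6 = 1.31e+09

1.31e+09


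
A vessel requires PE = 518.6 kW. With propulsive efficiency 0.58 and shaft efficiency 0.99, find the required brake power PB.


Formula: PB = PE / (eta_D * eta_S)
Step 1 — combined efficiency = eta_D * eta_S = 0.58 * 0.99 = 0.5742
Step 2 — PB = 518.6 / 0.5742 ≈ 903.17 kW (5 s.f.)

903.17 kW


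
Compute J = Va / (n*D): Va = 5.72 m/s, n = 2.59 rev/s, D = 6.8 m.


Formula: J = Va / (n * D)
Step 1 — n * D = 2.59 * 6.8 = 17.612
Step 2 — J = 5.72 / 17.612 ≈ 0.32478 (5 s.f.)

0.32478


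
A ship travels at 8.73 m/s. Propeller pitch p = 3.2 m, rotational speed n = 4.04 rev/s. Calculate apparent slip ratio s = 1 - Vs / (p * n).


Formula: s = 1 - Vs / (p * n)
Step 1 — p * n = 3.2 * 4.04 = 12.928
Step 2 — Vs / (p*n) = 8.73 / 12.928 = 0.675278 (6 d.p.)
Step 3 — s = 1 - 0.675278 = 0.324722

0.324722


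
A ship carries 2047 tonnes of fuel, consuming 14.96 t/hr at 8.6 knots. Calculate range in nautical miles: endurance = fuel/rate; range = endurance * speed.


Formula: endurance = fuel / rate; range = endurance * speed
Step 1 — endurance = 2047 / 14.96 = 136.8316 hours
Step 2 — range = 136.8316 * 8.6 ≈ 1176.8 nautical miles (5 s.f.)

1176.8 NM


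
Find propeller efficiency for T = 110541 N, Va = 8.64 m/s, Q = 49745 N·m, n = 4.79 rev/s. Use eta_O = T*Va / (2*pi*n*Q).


Formula: eta = T * Va / (2 * pi * n * Q)
Step 1 — numerator = T * Va = 110541 * 8.64 = 955074.24
Step 2 — 2 * pi * n = 2 * pi * 4.79 = 30.096458
Step 3 — denominator = 30.096458 * 49745 = 1497148.3
Step 4 — eta = 955074.24 / 1497148.3 ≈ 0.63793 (5 s.f.)

0.63793


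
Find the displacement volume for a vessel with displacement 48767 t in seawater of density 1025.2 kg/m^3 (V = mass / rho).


Formula: V = mass / rho
Step 1 — convert tonnes to kg: 48767 t * 1000 = 48767000 kg
Step 2 — V = 48767000 / 1025.2 ≈ 47568 m^3 (5 s.f.)

47568 m^3


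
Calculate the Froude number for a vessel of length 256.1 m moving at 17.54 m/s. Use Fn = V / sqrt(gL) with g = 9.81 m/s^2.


Formula: Fn = V / sqrt(g * L)
Step 1 — g * L = 9.81 * 256.1 = 2512.341
Step 2 — sqrt(g * L) = sqrt(2512.341) = 50.123258
Step 3 — Fn = 17.54 / 50.123258 ≈ 0.34994 (5 s.f.)

0.34994


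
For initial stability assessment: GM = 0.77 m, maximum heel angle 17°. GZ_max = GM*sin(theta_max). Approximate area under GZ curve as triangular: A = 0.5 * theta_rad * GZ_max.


Formula: GZ_max = GM * sin(theta); Area = 0.5 * theta_rad * GZ_max
Step 1 — GZ_max = 0.77 * sin(17°) = 0.77 * 0.292372 = 0.225126 m
Step 2 — theta_rad = 17 * pi/180 = 0.296706 rad
Step 3 — Area = 0.5 * 0.296706 * 0.225126 ≈ 0.033398 m·rad (5 s.f.)

0.033398 m·rad


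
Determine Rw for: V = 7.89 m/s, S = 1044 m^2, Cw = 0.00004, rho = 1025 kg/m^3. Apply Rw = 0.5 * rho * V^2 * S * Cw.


Formula: Rw = 0.5 * rho * V^2 * S * Cw
Step 1 — V^2 = 7.89^2 = 62.2521
Step 2 — 0.5 * rho * V^2 = 0.5 * 1025 * 62.2521 = 31904.20125
Step 3 — Rw = 31904.20125 * 1044 * 0.00004 ≈ 1332.3 N (5 s.f.)

1332.3 N


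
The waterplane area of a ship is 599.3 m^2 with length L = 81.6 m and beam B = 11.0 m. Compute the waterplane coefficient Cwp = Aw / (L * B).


Formula: Cwp = Aw / (L * B)
Step 1 — L * B = 81.6 * 11.0 = 897.6 m^2
Step 2 — Cwp = 599.3 / 897.6 ≈ 0.66767 (5 s.f.)

0.66767
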